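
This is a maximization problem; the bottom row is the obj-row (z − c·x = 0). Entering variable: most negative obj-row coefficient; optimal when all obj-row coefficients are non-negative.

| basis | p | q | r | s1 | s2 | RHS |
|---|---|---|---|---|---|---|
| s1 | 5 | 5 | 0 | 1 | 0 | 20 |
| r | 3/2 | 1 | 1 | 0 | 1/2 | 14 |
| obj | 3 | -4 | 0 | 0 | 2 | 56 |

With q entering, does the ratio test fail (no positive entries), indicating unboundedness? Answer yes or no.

no

Column q has positive entries in row(s) 1, 2, so the ratio test bounds it — not unbounded.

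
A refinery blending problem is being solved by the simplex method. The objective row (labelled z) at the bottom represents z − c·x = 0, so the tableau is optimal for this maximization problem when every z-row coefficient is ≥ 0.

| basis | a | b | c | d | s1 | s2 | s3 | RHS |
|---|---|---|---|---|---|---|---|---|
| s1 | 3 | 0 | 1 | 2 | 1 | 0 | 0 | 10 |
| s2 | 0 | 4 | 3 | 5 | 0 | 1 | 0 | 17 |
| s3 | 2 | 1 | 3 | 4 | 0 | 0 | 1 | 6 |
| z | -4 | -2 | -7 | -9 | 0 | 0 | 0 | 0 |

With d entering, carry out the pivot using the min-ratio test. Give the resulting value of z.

27/2

Ratio test on column d — row 1: 10/2 = 5; row 2: 17/5 = 17/5; row 3: 6/4 = 3/2. Minimum is 3/2 at row 3 (s3 leaves); pivot element 4.
Pivot on row 3; the z-row RHS becomes 0 − (-9)·(3/2) = 27/2.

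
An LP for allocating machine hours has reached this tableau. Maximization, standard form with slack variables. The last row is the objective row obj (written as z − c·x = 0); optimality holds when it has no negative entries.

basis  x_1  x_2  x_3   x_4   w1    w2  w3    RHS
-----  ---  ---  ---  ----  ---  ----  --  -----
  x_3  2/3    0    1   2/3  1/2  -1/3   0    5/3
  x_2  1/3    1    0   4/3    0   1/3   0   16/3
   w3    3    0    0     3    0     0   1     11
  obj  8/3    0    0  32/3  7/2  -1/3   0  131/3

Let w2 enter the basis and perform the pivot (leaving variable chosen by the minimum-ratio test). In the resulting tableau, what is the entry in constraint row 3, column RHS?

Ratio test on column w2 — row 1: entry -1/3 ≤ 0; row 2: (16/3)/(1/3) = 16; row 3: entry 0 ≤ 0. Minimum is 16 at row 2 (x_2 leaves); pivot element 1/3.
Divide row 2 by 1/3; eliminate column w2 from the other rows.
Row 3 update in column RHS: 11 − 0·16 = 11.

11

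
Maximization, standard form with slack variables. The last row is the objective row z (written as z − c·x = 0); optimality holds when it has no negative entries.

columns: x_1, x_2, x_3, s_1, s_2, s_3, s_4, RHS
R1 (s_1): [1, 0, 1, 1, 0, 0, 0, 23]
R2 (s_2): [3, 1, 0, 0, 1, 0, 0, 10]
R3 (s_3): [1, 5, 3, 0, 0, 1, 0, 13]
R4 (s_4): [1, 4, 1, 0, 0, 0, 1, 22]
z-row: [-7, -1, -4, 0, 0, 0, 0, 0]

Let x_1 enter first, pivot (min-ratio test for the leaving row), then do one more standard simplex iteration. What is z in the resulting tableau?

326/9

Ratio test on column x_1 — row 1: 23/1 = 23; row 2: 10/3 = 10/3; row 3: 13/1 = 13; row 4: 22/1 = 22. Minimum is 10/3 at row 2 (s_2 leaves); pivot element 3.
Pivot on row 2; the z-row RHS becomes 0 − (-7)·(10/3) = 70/3.
Next entering variable (most negative z-row entry -4): x_3.
Ratio test on column x_3 — row 1: (59/3)/1 = 59/3; row 2: entry 0 ≤ 0; row 3: (29/3)/3 = 29/9; row 4: (56/3)/1 = 56/3. Minimum is 29/9 at row 3 (s_3 leaves); pivot element 3.
After the second pivot the z-row RHS is 70/3 − (-4)·(29/9) = 326/9.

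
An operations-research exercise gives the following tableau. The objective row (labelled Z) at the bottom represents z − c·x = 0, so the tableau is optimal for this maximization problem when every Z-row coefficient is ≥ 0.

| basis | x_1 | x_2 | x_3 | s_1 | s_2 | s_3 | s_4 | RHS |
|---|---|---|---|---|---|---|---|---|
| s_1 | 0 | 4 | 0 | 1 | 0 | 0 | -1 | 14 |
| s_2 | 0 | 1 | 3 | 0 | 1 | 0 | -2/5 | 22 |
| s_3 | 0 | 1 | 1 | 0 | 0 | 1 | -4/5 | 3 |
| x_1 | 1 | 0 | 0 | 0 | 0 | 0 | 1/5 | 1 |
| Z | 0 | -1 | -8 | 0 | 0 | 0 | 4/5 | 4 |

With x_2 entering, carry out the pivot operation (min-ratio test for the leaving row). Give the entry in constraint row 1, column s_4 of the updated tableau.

Ratio test on column x_2 — row 1: 14/4 = 7/2; row 2: 22/1 = 22; row 3: 3/1 = 3; row 4: entry 0 ≤ 0. Minimum is 3 at row 3 (s_3 leaves); pivot element 1.
Divide row 3 by 1; eliminate column x_2 from the other rows.
Row 1 update in column s_4: -1 − 4·(-4/5) = 11/5.

11/5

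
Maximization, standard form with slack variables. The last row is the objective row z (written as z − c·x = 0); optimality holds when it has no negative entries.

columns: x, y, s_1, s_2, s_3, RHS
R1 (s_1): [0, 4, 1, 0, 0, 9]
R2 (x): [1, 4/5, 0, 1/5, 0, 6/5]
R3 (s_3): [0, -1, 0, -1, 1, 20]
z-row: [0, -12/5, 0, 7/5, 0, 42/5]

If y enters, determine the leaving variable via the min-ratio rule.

Column y entries and ratios — s_1: 9/4 = 9/4; x: (6/5)/(4/5) = 3/2; s_3: -1 ≤ 0, skip.
Smallest ratio is 3/2 in the row of x, so x leaves.

x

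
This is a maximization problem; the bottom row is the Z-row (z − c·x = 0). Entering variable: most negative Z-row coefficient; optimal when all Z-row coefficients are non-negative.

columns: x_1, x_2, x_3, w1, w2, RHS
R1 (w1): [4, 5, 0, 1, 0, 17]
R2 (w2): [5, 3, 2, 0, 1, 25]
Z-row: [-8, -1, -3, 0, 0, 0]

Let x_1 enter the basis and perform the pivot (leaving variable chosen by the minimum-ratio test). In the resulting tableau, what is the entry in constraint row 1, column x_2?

Ratio test on column x_1 — row 1: 17/4 = 17/4; row 2: 25/5 = 5. Minimum is 17/4 at row 1 (w1 leaves); pivot element 4.
Divide row 1 by 4; eliminate column x_1 from the other rows.
In the new row 1, the x_2 entry is the old entry divided by the pivot: 5/4 = 5/4.

5/4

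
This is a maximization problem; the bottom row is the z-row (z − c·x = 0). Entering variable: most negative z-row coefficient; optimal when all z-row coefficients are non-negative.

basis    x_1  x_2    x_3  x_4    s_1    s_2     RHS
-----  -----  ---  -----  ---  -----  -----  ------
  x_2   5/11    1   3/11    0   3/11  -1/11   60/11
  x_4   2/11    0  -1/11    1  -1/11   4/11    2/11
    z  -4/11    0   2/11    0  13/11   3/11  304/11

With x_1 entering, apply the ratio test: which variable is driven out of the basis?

Column x_1 entries and ratios — x_2: (60/11)/(5/11) = 12; x_4: (2/11)/(2/11) = 1.
Smallest ratio is 1 in the row of x_4, so x_4 leaves.

x_4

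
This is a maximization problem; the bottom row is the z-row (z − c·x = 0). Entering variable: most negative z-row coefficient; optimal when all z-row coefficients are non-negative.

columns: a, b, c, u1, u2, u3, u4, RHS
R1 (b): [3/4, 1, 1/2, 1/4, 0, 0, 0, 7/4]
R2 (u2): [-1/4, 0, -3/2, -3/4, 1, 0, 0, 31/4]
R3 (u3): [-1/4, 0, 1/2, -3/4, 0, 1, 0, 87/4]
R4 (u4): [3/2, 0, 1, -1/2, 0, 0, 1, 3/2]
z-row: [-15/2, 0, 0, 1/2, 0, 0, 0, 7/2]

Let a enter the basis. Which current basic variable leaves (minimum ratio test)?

u4

Column a entries and ratios — b: (7/4)/(3/4) = 7/3; u2: -1/4 ≤ 0, skip; u3: -1/4 ≤ 0, skip; u4: (3/2)/(3/2) = 1.
Smallest ratio is 1 in the row of u4, so u4 leaves.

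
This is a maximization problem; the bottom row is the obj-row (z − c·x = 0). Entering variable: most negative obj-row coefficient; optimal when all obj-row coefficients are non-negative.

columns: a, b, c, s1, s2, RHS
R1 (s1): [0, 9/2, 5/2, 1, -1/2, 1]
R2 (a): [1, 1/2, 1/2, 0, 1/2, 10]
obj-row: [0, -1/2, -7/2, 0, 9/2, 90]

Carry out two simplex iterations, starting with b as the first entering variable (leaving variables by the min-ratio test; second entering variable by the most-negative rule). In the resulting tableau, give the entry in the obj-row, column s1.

Ratio test on column b — row 1: 1/(9/2) = 2/9; row 2: 10/(1/2) = 20. Minimum is 2/9 at row 1 (s1 leaves); pivot element 9/2.
Divide row 1 by 9/2; eliminate column b from the other rows.
Second iteration: most negative obj-row entry is -29/9 in column c, so c enters.
Ratio test on column c — row 1: (2/9)/(5/9) = 2/5; row 2: (89/9)/(2/9) = 89/2. Minimum is 2/5 at row 1 (b leaves); pivot element 5/9.
Divide row 1 by 5/9; eliminate column c from the other rows.
After both pivots, the entry at the obj-row, column s1 is 7/5.

7/5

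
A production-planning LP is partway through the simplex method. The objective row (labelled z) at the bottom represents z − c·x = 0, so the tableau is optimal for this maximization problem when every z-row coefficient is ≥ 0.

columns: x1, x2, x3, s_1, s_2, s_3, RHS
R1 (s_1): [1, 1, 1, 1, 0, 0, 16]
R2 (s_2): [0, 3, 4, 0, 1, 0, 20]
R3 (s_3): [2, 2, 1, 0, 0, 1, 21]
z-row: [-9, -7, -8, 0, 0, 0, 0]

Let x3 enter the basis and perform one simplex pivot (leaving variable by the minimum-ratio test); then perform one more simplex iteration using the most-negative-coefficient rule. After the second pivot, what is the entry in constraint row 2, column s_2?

Ratio test on column x3 — row 1: 16/1 = 16; row 2: 20/4 = 5; row 3: 21/1 = 21. Minimum is 5 at row 2 (s_2 leaves); pivot element 4.
Divide row 2 by 4; eliminate column x3 from the other rows.
Second iteration: most negative z-row entry is -9 in column x1, so x1 enters.
Ratio test on column x1 — row 1: 11/1 = 11; row 2: entry 0 ≤ 0; row 3: 16/2 = 8. Minimum is 8 at row 3 (s_3 leaves); pivot element 2.
Divide row 3 by 2; eliminate column x1 from the other rows.
After both pivots, the entry at constraint row 2, column s_2 is 1/4.

1/4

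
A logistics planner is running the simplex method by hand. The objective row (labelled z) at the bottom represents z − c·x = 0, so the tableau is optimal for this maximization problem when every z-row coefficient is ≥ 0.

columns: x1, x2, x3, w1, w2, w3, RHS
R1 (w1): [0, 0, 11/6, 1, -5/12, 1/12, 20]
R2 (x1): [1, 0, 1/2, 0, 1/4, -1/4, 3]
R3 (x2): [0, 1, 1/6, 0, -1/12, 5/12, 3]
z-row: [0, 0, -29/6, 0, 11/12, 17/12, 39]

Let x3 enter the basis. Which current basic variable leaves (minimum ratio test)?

Column x3 entries and ratios — w1: 20/(11/6) = 120/11; x1: 3/(1/2) = 6; x2: 3/(1/6) = 18.
Smallest ratio is 6 in the row of x1, so x1 leaves.

x1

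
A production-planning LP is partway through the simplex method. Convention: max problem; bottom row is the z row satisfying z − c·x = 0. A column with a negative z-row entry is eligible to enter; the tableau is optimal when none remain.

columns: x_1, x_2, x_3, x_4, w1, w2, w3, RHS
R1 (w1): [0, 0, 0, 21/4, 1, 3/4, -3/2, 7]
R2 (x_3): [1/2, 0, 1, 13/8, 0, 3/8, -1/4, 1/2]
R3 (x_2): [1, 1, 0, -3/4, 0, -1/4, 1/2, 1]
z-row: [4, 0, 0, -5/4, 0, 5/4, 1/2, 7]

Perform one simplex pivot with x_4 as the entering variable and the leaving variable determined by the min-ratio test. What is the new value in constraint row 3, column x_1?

16/13

Ratio test on column x_4 — row 1: 7/(21/4) = 4/3; row 2: (1/2)/(13/8) = 4/13; row 3: entry -3/4 ≤ 0. Minimum is 4/13 at row 2 (x_3 leaves); pivot element 13/8.
Divide row 2 by 13/8; eliminate column x_4 from the other rows.
Row 3 update in column x_1: 1 − (-3/4)·(4/13) = 16/13.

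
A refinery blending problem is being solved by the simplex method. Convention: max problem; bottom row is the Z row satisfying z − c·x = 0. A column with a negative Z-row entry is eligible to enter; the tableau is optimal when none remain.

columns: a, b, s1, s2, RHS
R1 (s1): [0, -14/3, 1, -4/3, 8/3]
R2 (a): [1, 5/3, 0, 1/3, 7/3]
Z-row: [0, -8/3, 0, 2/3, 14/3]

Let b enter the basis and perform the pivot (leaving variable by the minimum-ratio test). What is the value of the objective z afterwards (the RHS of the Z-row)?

42/5

Ratio test on column b — row 1: entry -14/3 ≤ 0; row 2: (7/3)/(5/3) = 7/5. Minimum is 7/5 at row 2 (a leaves); pivot element 5/3.
Pivot on row 2; the Z-row RHS becomes 14/3 − (-8/3)·(7/5) = 42/5.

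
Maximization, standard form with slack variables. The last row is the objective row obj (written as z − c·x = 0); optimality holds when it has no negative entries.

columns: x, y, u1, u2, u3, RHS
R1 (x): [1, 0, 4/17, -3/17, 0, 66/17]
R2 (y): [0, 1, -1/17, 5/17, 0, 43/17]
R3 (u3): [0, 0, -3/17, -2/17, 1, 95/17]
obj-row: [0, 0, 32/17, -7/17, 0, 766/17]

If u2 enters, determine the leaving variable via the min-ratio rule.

y

Column u2 entries and ratios — x: -3/17 ≤ 0, skip; y: (43/17)/(5/17) = 43/5; u3: -2/17 ≤ 0, skip.
Smallest ratio is 43/5 in the row of y, so y leaves.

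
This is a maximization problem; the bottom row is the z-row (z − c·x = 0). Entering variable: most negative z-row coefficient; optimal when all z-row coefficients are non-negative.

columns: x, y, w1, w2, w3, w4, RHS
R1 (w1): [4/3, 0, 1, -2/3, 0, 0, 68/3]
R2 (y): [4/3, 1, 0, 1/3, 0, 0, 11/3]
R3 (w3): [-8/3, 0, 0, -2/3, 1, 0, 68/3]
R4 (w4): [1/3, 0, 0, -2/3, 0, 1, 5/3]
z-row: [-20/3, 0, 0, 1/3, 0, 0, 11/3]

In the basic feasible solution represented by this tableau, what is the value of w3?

68/3

w3 is basic (row 3); its value is the RHS of that row, 68/3.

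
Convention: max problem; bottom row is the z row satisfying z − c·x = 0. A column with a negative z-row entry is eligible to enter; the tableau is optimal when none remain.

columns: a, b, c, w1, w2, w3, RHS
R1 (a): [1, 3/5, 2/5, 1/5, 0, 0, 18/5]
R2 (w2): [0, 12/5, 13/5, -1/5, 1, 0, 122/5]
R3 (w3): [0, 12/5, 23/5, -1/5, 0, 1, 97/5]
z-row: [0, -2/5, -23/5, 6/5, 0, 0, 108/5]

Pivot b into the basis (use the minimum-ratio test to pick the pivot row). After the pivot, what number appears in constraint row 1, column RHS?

6

Ratio test on column b — row 1: (18/5)/(3/5) = 6; row 2: (122/5)/(12/5) = 61/6; row 3: (97/5)/(12/5) = 97/12. Minimum is 6 at row 1 (a leaves); pivot element 3/5.
Divide row 1 by 3/5; eliminate column b from the other rows.
In the new row 1, the RHS entry is the old entry divided by the pivot: (18/5)/(3/5) = 6.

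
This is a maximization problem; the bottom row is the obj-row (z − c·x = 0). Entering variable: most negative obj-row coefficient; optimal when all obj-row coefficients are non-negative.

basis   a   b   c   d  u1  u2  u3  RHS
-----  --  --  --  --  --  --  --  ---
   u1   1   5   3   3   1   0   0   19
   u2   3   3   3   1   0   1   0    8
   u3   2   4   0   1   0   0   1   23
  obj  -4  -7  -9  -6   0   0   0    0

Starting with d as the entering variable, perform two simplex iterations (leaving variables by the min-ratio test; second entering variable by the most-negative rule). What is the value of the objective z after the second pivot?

81/2

Ratio test on column d — row 1: 19/3 = 19/3; row 2: 8/1 = 8; row 3: 23/1 = 23. Minimum is 19/3 at row 1 (u1 leaves); pivot element 3.
Pivot on row 1; the obj-row RHS becomes 0 − (-6)·(19/3) = 38.
Next entering variable (most negative obj-row entry -3): c.
Ratio test on column c — row 1: (19/3)/1 = 19/3; row 2: (5/3)/2 = 5/6; row 3: entry -1 ≤ 0. Minimum is 5/6 at row 2 (u2 leaves); pivot element 2.
After the second pivot the obj-row RHS is 38 − (-3)·(5/6) = 81/2.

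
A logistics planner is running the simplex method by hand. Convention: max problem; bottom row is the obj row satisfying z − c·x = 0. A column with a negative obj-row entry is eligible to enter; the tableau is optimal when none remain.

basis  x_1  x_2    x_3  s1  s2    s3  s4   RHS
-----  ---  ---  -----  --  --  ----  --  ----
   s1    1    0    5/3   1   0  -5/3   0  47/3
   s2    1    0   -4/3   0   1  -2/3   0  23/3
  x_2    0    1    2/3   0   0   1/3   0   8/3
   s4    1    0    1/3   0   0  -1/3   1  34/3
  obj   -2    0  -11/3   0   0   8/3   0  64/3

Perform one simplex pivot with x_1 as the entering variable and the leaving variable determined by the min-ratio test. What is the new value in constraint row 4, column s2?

Ratio test on column x_1 — row 1: (47/3)/1 = 47/3; row 2: (23/3)/1 = 23/3; row 3: entry 0 ≤ 0; row 4: (34/3)/1 = 34/3. Minimum is 23/3 at row 2 (s2 leaves); pivot element 1.
Divide row 2 by 1; eliminate column x_1 from the other rows.
Row 4 update in column s2: 0 − 1·1 = -1.

-1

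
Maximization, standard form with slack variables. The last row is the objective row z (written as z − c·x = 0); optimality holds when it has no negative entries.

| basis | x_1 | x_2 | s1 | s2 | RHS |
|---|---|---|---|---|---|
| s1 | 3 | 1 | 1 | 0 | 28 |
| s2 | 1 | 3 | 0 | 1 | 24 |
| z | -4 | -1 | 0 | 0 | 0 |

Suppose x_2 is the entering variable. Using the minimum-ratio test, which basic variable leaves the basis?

s2

Column x_2 entries and ratios — s1: 28/1 = 28; s2: 24/3 = 8.
Smallest ratio is 8 in the row of s2, so s2 leaves.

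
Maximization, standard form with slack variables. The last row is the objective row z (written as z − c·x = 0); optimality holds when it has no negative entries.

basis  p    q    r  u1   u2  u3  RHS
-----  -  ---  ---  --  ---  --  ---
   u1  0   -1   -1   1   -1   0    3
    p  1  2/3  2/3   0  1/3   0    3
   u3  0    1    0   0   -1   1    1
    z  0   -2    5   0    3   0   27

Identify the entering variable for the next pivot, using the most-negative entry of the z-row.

Negative z-row entries: q: -2.
The most negative is -2 in column q, so q enters.

q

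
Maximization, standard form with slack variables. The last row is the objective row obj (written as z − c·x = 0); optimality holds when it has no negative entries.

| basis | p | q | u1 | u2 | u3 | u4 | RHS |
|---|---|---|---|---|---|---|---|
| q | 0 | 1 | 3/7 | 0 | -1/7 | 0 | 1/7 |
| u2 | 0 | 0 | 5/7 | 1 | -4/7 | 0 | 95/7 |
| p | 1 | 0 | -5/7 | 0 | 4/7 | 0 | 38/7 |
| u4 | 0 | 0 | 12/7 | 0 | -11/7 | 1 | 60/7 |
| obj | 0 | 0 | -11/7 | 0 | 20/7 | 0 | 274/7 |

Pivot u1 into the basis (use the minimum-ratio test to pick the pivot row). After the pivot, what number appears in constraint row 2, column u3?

Ratio test on column u1 — row 1: (1/7)/(3/7) = 1/3; row 2: (95/7)/(5/7) = 19; row 3: entry -5/7 ≤ 0; row 4: (60/7)/(12/7) = 5. Minimum is 1/3 at row 1 (q leaves); pivot element 3/7.
Divide row 1 by 3/7; eliminate column u1 from the other rows.
Row 2 update in column u3: -4/7 − (5/7)·(-1/3) = -1/3.

-1/3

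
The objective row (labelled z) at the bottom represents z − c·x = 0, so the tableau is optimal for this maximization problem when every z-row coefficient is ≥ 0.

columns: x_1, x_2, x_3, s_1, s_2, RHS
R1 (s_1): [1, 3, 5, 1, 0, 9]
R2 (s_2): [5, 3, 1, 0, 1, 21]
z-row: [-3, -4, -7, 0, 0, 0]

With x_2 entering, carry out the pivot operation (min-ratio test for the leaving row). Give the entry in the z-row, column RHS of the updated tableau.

Ratio test on column x_2 — row 1: 9/3 = 3; row 2: 21/3 = 7. Minimum is 3 at row 1 (s_1 leaves); pivot element 3.
Divide row 1 by 3; eliminate column x_2 from the other rows.
z-row update in column RHS: 0 − (-4)·3 = 12.

12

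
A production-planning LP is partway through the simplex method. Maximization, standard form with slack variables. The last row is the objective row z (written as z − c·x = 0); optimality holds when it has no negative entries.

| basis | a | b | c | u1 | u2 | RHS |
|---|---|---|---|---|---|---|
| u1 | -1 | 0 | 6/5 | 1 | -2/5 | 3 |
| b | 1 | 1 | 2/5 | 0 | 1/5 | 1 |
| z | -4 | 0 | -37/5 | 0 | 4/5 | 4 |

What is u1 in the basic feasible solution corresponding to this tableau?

u1 is basic (row 1); its value is the RHS of that row, 3.

3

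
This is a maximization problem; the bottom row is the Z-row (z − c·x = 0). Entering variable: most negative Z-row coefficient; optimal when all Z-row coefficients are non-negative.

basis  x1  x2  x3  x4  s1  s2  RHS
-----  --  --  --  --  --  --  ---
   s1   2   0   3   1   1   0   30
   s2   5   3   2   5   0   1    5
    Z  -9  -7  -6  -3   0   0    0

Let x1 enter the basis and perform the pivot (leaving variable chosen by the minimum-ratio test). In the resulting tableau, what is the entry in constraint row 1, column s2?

-2/5

Ratio test on column x1 — row 1: 30/2 = 15; row 2: 5/5 = 1. Minimum is 1 at row 2 (s2 leaves); pivot element 5.
Divide row 2 by 5; eliminate column x1 from the other rows.
Row 1 update in column s2: 0 − 2·(1/5) = -2/5.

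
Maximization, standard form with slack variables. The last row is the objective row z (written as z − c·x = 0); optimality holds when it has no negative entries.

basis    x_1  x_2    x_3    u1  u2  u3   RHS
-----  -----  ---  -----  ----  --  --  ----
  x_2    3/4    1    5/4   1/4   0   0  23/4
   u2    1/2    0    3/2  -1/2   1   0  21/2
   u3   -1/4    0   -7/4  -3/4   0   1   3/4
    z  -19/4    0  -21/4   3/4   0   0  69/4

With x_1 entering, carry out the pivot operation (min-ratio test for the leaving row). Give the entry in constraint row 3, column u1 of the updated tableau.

-2/3

Ratio test on column x_1 — row 1: (23/4)/(3/4) = 23/3; row 2: (21/2)/(1/2) = 21; row 3: entry -1/4 ≤ 0. Minimum is 23/3 at row 1 (x_2 leaves); pivot element 3/4.
Divide row 1 by 3/4; eliminate column x_1 from the other rows.
Row 3 update in column u1: -3/4 − (-1/4)·(1/3) = -2/3.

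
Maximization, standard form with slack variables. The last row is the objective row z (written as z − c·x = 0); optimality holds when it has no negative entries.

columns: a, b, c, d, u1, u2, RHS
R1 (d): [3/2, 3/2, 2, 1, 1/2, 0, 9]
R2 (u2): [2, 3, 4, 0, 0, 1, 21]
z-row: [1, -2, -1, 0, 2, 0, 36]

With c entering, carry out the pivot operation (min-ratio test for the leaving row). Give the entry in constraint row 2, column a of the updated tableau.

-1

Ratio test on column c — row 1: 9/2 = 9/2; row 2: 21/4 = 21/4. Minimum is 9/2 at row 1 (d leaves); pivot element 2.
Divide row 1 by 2; eliminate column c from the other rows.
Row 2 update in column a: 2 − 4·(3/4) = -1.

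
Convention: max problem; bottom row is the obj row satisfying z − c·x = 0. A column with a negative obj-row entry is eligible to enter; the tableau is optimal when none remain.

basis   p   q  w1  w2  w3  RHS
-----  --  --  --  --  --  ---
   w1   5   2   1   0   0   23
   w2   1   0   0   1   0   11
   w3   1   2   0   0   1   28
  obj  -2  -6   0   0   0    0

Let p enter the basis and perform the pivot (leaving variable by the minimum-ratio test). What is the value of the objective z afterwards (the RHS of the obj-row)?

46/5

Ratio test on column p — row 1: 23/5 = 23/5; row 2: 11/1 = 11; row 3: 28/1 = 28. Minimum is 23/5 at row 1 (w1 leaves); pivot element 5.
Pivot on row 1; the obj-row RHS becomes 0 − (-2)·(23/5) = 46/5.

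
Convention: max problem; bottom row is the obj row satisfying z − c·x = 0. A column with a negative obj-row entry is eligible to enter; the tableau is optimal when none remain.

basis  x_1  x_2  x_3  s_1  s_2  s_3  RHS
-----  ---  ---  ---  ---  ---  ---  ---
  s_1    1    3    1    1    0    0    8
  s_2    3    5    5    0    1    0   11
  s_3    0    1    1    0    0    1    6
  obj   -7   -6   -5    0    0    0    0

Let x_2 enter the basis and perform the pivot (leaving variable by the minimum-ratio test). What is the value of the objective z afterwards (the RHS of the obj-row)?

66/5

Ratio test on column x_2 — row 1: 8/3 = 8/3; row 2: 11/5 = 11/5; row 3: 6/1 = 6. Minimum is 11/5 at row 2 (s_2 leaves); pivot element 5.
Pivot on row 2; the obj-row RHS becomes 0 − (-6)·(11/5) = 66/5.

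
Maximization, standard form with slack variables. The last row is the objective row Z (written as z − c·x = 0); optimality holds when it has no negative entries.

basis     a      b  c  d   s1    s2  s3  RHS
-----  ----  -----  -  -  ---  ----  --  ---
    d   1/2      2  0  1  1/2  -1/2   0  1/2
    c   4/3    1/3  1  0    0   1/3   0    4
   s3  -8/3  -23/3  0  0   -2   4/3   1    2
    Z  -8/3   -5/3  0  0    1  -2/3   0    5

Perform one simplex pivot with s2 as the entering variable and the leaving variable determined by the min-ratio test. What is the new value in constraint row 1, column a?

Ratio test on column s2 — row 1: entry -1/2 ≤ 0; row 2: 4/(1/3) = 12; row 3: 2/(4/3) = 3/2. Minimum is 3/2 at row 3 (s3 leaves); pivot element 4/3.
Divide row 3 by 4/3; eliminate column s2 from the other rows.
Row 1 update in column a: 1/2 − (-1/2)·(-2) = -1/2.

-1/2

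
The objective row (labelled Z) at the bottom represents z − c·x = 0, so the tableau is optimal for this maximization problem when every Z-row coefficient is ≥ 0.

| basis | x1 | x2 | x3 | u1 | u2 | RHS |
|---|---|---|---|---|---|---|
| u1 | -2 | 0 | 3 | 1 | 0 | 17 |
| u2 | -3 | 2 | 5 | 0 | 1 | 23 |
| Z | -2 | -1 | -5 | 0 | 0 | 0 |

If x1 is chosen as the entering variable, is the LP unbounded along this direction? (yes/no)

yes

Every constraint-row entry in column x1 is ≤ 0, so increasing x1 is unbounded.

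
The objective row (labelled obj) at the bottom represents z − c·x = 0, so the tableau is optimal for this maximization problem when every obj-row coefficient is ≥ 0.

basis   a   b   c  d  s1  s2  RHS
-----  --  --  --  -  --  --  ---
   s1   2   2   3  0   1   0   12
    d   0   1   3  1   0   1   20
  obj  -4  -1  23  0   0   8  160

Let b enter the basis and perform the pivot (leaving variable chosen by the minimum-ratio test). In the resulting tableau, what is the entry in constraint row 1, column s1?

1/2

Ratio test on column b — row 1: 12/2 = 6; row 2: 20/1 = 20. Minimum is 6 at row 1 (s1 leaves); pivot element 2.
Divide row 1 by 2; eliminate column b from the other rows.
In the new row 1, the s1 entry is the old entry divided by the pivot: 1/2 = 1/2.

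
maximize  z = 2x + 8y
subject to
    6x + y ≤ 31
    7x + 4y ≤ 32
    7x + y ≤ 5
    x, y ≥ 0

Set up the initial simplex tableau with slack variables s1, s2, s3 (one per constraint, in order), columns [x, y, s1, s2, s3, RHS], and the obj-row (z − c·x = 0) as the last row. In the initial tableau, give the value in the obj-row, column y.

The obj-row carries the negated objective coefficients: the y entry is -8.

-8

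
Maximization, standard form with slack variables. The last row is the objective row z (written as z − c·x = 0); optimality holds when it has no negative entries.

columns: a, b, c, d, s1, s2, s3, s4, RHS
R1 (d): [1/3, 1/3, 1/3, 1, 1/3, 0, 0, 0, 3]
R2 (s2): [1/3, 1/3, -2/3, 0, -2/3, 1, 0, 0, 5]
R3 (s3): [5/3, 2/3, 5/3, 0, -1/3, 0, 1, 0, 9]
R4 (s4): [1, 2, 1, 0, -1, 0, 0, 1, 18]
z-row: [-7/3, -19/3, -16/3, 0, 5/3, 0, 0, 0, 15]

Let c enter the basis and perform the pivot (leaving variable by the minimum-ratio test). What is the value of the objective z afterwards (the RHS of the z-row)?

219/5

Ratio test on column c — row 1: 3/(1/3) = 9; row 2: entry -2/3 ≤ 0; row 3: 9/(5/3) = 27/5; row 4: 18/1 = 18. Minimum is 27/5 at row 3 (s3 leaves); pivot element 5/3.
Pivot on row 3; the z-row RHS becomes 15 − (-16/3)·(27/5) = 219/5.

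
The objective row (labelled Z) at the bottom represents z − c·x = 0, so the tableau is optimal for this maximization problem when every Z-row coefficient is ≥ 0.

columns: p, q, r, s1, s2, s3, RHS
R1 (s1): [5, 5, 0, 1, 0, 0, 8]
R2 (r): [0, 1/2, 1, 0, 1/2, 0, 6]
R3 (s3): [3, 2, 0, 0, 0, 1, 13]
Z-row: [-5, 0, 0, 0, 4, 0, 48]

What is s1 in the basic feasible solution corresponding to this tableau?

s1 is basic (row 1); its value is the RHS of that row, 8.

8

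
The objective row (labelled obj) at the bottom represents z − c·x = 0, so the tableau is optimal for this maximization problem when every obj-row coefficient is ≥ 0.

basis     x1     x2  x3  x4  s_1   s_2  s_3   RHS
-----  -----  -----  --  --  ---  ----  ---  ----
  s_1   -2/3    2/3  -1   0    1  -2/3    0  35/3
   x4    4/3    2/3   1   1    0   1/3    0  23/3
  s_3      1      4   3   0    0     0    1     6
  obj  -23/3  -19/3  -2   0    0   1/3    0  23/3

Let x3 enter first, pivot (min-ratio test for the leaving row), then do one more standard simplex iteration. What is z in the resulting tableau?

154/3

Ratio test on column x3 — row 1: entry -1 ≤ 0; row 2: (23/3)/1 = 23/3; row 3: 6/3 = 2. Minimum is 2 at row 3 (s_3 leaves); pivot element 3.
Pivot on row 3; the obj-row RHS becomes 23/3 − (-2)·2 = 35/3.
Next entering variable (most negative obj-row entry -7): x1.
Ratio test on column x1 — row 1: entry -1/3 ≤ 0; row 2: (17/3)/1 = 17/3; row 3: 2/(1/3) = 6. Minimum is 17/3 at row 2 (x4 leaves); pivot element 1.
After the second pivot the obj-row RHS is 35/3 − (-7)·(17/3) = 154/3.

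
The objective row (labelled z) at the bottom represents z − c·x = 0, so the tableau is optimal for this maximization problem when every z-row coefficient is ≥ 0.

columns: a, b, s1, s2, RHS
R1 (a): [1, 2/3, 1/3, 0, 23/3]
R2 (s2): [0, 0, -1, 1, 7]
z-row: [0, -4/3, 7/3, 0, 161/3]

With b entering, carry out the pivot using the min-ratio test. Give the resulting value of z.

69

Ratio test on column b — row 1: (23/3)/(2/3) = 23/2; row 2: entry 0 ≤ 0. Minimum is 23/2 at row 1 (a leaves); pivot element 2/3.
Pivot on row 1; the z-row RHS becomes 161/3 − (-4/3)·(23/2) = 69.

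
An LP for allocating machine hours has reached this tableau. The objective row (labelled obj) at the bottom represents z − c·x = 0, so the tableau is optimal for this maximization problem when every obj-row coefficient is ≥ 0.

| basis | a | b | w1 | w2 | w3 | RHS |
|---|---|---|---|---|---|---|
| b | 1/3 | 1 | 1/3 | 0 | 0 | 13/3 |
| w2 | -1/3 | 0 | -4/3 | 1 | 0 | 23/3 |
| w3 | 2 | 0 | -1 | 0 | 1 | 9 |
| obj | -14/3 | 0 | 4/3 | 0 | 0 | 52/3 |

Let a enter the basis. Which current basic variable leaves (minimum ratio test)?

Column a entries and ratios — b: (13/3)/(1/3) = 13; w2: -1/3 ≤ 0, skip; w3: 9/2 = 9/2.
Smallest ratio is 9/2 in the row of w3, so w3 leaves.

w3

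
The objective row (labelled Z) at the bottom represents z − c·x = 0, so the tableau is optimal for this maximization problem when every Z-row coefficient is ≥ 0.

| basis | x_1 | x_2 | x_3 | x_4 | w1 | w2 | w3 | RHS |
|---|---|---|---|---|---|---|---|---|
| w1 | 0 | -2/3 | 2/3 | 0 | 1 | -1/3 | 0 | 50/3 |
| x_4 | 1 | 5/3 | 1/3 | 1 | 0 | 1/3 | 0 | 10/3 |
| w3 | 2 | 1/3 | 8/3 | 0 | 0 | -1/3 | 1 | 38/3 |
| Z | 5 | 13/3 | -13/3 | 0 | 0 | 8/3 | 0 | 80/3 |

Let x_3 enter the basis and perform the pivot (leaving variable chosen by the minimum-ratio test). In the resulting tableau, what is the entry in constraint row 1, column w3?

-1/4

Ratio test on column x_3 — row 1: (50/3)/(2/3) = 25; row 2: (10/3)/(1/3) = 10; row 3: (38/3)/(8/3) = 19/4. Minimum is 19/4 at row 3 (w3 leaves); pivot element 8/3.
Divide row 3 by 8/3; eliminate column x_3 from the other rows.
Row 1 update in column w3: 0 − (2/3)·(3/8) = -1/4.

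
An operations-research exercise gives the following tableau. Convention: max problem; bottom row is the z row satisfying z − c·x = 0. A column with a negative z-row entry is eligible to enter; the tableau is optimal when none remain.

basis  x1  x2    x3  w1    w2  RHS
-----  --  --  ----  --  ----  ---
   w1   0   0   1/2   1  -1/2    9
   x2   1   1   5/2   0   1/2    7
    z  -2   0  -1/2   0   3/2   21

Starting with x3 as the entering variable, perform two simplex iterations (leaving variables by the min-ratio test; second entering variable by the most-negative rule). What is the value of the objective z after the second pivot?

Ratio test on column x3 — row 1: 9/(1/2) = 18; row 2: 7/(5/2) = 14/5. Minimum is 14/5 at row 2 (x2 leaves); pivot element 5/2.
Pivot on row 2; the z-row RHS becomes 21 − (-1/2)·(14/5) = 112/5.
Next entering variable (most negative z-row entry -9/5): x1.
Ratio test on column x1 — row 1: entry -1/5 ≤ 0; row 2: (14/5)/(2/5) = 7. Minimum is 7 at row 2 (x3 leaves); pivot element 2/5.
After the second pivot the z-row RHS is 112/5 − (-9/5)·7 = 35.

35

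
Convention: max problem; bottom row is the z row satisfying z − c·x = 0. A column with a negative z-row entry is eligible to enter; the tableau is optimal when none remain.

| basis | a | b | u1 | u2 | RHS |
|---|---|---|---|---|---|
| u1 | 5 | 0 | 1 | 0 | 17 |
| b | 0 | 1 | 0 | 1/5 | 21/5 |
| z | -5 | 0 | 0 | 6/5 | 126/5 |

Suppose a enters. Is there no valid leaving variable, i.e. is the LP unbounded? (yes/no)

Column a has positive entries in row(s) 1, so the ratio test bounds it — not unbounded.

no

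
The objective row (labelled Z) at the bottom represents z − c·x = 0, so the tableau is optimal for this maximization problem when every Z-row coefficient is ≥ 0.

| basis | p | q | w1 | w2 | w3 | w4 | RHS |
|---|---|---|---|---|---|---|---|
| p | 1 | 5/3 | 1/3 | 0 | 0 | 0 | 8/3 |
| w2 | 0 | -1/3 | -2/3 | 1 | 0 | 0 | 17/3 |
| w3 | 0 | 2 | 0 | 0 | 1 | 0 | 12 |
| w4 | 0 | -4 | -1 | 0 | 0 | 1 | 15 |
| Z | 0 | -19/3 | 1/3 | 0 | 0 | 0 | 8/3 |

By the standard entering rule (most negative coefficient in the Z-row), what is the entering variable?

Negative Z-row entries: q: -19/3.
The most negative is -19/3 in column q, so q enters.

q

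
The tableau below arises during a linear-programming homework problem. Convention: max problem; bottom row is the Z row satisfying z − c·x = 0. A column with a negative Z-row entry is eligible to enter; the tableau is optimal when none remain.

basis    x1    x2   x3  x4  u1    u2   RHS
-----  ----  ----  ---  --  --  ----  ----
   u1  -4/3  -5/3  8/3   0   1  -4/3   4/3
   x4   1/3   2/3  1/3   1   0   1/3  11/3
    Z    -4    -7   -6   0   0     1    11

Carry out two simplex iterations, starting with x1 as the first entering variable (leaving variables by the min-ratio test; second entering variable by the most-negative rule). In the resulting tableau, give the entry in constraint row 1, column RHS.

4

Ratio test on column x1 — row 1: entry -4/3 ≤ 0; row 2: (11/3)/(1/3) = 11. Minimum is 11 at row 2 (x4 leaves); pivot element 1/3.
Divide row 2 by 1/3; eliminate column x1 from the other rows.
Second iteration: most negative Z-row entry is -2 in column x3, so x3 enters.
Ratio test on column x3 — row 1: 16/4 = 4; row 2: 11/1 = 11. Minimum is 4 at row 1 (u1 leaves); pivot element 4.
Divide row 1 by 4; eliminate column x3 from the other rows.
After both pivots, the entry at constraint row 1, column RHS is 4.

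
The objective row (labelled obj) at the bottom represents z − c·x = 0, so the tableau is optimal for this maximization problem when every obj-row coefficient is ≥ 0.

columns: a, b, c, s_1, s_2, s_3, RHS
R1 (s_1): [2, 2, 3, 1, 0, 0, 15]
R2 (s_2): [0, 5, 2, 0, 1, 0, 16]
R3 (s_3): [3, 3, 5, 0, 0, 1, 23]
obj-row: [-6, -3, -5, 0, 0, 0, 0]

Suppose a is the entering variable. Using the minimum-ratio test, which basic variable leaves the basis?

Column a entries and ratios — s_1: 15/2 = 15/2; s_2: 0 ≤ 0, skip; s_3: 23/3 = 23/3.
Smallest ratio is 15/2 in the row of s_1, so s_1 leaves.

s_1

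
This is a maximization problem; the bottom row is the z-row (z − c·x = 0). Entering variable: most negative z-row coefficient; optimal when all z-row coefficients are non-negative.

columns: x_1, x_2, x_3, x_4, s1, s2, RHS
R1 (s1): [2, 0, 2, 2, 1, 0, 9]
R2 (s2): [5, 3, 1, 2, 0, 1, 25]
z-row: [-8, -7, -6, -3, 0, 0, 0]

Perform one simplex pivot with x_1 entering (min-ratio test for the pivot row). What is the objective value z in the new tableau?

Ratio test on column x_1 — row 1: 9/2 = 9/2; row 2: 25/5 = 5. Minimum is 9/2 at row 1 (s1 leaves); pivot element 2.
Pivot on row 1; the z-row RHS becomes 0 − (-8)·(9/2) = 36.

36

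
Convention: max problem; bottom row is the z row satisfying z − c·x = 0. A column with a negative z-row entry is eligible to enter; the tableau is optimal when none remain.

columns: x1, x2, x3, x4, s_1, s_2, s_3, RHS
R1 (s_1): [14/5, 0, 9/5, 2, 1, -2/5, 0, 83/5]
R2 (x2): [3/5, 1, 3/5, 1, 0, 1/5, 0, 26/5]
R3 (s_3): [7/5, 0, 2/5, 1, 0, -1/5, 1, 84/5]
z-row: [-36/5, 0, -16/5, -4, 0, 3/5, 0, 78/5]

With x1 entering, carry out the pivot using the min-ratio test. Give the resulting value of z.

Ratio test on column x1 — row 1: (83/5)/(14/5) = 83/14; row 2: (26/5)/(3/5) = 26/3; row 3: (84/5)/(7/5) = 12. Minimum is 83/14 at row 1 (s_1 leaves); pivot element 14/5.
Pivot on row 1; the z-row RHS becomes 78/5 − (-36/5)·(83/14) = 408/7.

408/7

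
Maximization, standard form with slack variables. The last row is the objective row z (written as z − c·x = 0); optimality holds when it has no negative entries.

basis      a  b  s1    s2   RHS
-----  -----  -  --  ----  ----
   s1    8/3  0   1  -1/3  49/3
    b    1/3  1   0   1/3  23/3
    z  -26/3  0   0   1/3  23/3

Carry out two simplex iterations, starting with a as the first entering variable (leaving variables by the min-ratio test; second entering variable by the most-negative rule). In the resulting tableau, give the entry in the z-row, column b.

Ratio test on column a — row 1: (49/3)/(8/3) = 49/8; row 2: (23/3)/(1/3) = 23. Minimum is 49/8 at row 1 (s1 leaves); pivot element 8/3.
Divide row 1 by 8/3; eliminate column a from the other rows.
Second iteration: most negative z-row entry is -3/4 in column s2, so s2 enters.
Ratio test on column s2 — row 1: entry -1/8 ≤ 0; row 2: (45/8)/(3/8) = 15. Minimum is 15 at row 2 (b leaves); pivot element 3/8.
Divide row 2 by 3/8; eliminate column s2 from the other rows.
After both pivots, the entry at the z-row, column b is 2.

2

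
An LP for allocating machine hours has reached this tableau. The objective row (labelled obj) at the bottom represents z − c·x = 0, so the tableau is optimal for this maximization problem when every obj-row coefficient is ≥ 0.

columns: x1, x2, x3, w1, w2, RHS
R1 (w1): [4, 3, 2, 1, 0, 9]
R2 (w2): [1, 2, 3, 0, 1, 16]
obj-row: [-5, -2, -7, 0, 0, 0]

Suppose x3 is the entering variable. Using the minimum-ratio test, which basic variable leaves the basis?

Column x3 entries and ratios — w1: 9/2 = 9/2; w2: 16/3 = 16/3.
Smallest ratio is 9/2 in the row of w1, so w1 leaves.

w1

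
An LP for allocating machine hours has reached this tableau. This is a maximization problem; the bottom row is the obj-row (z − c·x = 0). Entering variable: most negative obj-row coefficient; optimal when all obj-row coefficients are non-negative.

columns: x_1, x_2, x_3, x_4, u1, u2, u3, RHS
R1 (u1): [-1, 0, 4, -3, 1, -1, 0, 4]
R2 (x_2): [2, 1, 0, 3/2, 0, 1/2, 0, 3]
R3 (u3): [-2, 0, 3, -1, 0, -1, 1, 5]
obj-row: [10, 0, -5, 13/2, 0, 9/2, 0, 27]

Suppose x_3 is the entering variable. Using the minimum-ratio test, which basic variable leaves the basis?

u1

Column x_3 entries and ratios — u1: 4/4 = 1; x_2: 0 ≤ 0, skip; u3: 5/3 = 5/3.
Smallest ratio is 1 in the row of u1, so u1 leaves.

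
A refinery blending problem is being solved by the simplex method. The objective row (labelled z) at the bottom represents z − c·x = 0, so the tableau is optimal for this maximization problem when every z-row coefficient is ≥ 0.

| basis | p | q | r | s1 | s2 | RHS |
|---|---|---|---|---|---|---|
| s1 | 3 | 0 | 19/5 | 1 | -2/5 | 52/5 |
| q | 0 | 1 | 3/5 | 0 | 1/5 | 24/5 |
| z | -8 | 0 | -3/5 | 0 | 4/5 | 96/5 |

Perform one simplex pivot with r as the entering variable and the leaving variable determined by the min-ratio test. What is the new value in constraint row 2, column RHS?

Ratio test on column r — row 1: (52/5)/(19/5) = 52/19; row 2: (24/5)/(3/5) = 8. Minimum is 52/19 at row 1 (s1 leaves); pivot element 19/5.
Divide row 1 by 19/5; eliminate column r from the other rows.
Row 2 update in column RHS: 24/5 − (3/5)·(52/19) = 60/19.

60/19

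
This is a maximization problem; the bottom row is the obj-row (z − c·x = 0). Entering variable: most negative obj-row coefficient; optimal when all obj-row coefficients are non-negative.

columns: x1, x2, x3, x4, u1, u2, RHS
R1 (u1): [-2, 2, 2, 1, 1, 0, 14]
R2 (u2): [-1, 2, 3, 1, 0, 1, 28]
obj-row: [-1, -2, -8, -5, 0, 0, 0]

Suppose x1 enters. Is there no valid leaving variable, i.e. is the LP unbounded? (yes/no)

Every constraint-row entry in column x1 is ≤ 0, so increasing x1 is unbounded.

yes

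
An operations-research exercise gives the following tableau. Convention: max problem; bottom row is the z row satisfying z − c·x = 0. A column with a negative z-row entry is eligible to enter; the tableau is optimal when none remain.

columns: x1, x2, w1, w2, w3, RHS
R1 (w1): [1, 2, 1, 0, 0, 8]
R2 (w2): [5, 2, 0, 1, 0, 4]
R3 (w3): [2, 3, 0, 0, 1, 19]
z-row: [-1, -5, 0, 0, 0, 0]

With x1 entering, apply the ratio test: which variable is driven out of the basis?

Column x1 entries and ratios — w1: 8/1 = 8; w2: 4/5 = 4/5; w3: 19/2 = 19/2.
Smallest ratio is 4/5 in the row of w2, so w2 leaves.

w2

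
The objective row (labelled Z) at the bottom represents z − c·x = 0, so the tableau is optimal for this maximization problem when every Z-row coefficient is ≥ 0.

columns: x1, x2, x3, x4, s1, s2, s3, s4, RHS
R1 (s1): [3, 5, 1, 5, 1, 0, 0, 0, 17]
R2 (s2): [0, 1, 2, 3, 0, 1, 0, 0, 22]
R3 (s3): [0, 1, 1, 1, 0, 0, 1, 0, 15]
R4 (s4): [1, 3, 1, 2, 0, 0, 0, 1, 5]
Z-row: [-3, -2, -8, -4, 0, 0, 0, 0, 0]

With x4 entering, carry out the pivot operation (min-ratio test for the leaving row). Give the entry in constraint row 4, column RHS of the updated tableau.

Ratio test on column x4 — row 1: 17/5 = 17/5; row 2: 22/3 = 22/3; row 3: 15/1 = 15; row 4: 5/2 = 5/2. Minimum is 5/2 at row 4 (s4 leaves); pivot element 2.
Divide row 4 by 2; eliminate column x4 from the other rows.
In the new row 4, the RHS entry is the old entry divided by the pivot: 5/2 = 5/2.

5/2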